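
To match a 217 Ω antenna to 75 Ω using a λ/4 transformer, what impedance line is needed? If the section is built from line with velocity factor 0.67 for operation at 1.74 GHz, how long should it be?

Z_qwt = √(Z_0·R_L) = √(75 × 217) = √16280
λ = 0.67·c/f = 0.116 m, so l = λ/4 = 0.0289 m

Z_qwt ≈ 128 Ω; length ≈ 2.89 cm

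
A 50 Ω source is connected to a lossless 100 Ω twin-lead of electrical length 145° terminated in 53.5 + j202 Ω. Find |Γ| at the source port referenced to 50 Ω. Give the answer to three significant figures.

tan(βl) = -0.7
Z_in = Z_0·(Z_L + jZ_0·tanβl)/(Z_0 + jZ_L·tanβl) = 13.4 + j56.7 Ω
Γ_s = (Z_in − Z_s)/(Z_in + Z_s) = (-36.6 + j56.7)/(63.4 + j56.7), |Γ_s| = 0.794

|Γ| ≈ 0.794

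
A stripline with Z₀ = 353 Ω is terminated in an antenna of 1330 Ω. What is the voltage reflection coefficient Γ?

Γ = (Z_L − Z_0)/(Z_L + Z_0) = (1330 − 353)/(1330 + 353) = 977/1683

Γ = 0.581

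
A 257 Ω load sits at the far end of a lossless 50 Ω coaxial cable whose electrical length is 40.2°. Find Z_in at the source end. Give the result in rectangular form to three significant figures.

tan(βl) = tan(40.2°) = 0.845
Z_in = Z_0·(Z_L + jZ_0·tanβl)/(Z_0 + jZ_L·tanβl)
     = 50·(257 + j42.3)/(50 + j217)

Z_in ≈ 22.2 − j54.1 Ω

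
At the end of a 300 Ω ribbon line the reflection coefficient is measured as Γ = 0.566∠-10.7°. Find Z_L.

Z_L = Z_0·(1 + Γ)/(1 − Γ) = 300·(1.56 − j0.105)/(0.444 + j0.105)

Z_L ≈ 980 − j303 Ω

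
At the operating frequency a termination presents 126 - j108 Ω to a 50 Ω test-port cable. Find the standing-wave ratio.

VSWR ≈ 4.55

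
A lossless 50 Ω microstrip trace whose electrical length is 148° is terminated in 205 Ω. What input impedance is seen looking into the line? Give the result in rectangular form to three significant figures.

tan(βl) = tan(148°) = -0.625
Z_in = Z_0·(Z_L + jZ_0·tanβl)/(Z_0 + jZ_L·tanβl)
     = 50·(205 − j31.2)/(50 − j128)

Z_in ≈ 37.7 + j65.3 Ω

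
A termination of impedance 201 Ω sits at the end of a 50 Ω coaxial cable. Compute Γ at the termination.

Γ = (Z_L − Z_0)/(Z_L + Z_0) = (201 − 50)/(201 + 50) = 151/251

Γ = 0.602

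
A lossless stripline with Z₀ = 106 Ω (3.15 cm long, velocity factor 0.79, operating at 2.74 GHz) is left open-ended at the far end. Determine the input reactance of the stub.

X_in ≈ 92.5 Ω (inductive)

λ = v/f = 0.79·c / 2.74 GHz = 0.0865 m
βl = 2π·l/λ = 2π × 0.364 = 131°
tan(βl) = -1.15
For an open-ended stub, Z_in = −jZ_0·cot(βl) = −jZ_0/tan(βl)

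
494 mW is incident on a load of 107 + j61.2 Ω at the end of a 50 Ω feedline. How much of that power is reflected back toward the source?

P_reflected ≈ 122 mW

|Γ| = |(57 + j61.2)/(157 + j61.2)| = 0.496
|Γ|² = 0.246
P_refl = |Γ|²·P_inc = 122 mW, P_del = (1 − |Γ|²)·P_inc = 372 mW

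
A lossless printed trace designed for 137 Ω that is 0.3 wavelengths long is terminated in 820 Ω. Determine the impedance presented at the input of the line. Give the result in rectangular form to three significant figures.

Z_in ≈ 25.2 + j43.1 Ω

βl = 2π × 0.3 = 108°
tan(βl) = tan(108°) = -3.08
Z_in = Z_0·(Z_L + jZ_0·tanβl)/(Z_0 + jZ_L·tanβl)
     = 137·(820 − j422)/(137 − j2520)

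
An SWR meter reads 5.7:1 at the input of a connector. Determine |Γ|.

|Γ| = (S − 1)/(S + 1) = (5.7 − 1)/(5.7 + 1) = 4.7/6.7

|Γ| ≈ 0.701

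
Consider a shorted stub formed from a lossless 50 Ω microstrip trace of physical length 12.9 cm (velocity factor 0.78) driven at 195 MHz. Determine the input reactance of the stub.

λ = v/f = 0.78·c / 195 MHz = 1.2 m
βl = 2π·l/λ = 2π × 0.108 = 38.7°
tan(βl) = 0.801
For a shorted stub, Z_in = jZ_0·tan(βl)

X_in ≈ 40.1 Ω (inductive)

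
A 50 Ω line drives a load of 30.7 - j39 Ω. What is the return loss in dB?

RL ≈ 6.28 dB

Γ = (-19.3 − j39)/(80.7 − j39), |Γ| = 0.485
RL = −20·log₁₀|Γ| = −20·log₁₀(0.485)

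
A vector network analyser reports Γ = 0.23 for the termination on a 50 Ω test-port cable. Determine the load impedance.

Z_L ≈ 79.9 Ω

Z_L = Z_0·(1 + Γ)/(1 − Γ) = 50·(1.23)/(0.77)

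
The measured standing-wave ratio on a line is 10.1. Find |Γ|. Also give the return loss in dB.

|Γ| = (S − 1)/(S + 1) = (10.1 − 1)/(10.1 + 1) = 9.1/11.1
RL = −20·log₁₀|Γ| = −20·log₁₀(0.82)

|Γ| ≈ 0.82; return loss ≈ 1.73 dB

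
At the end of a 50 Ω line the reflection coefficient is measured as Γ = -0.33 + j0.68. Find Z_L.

Z_L ≈ 9.61 + j30.5 Ω

Z_L = Z_0·(1 + Γ)/(1 − Γ) = 50·(0.67 + j0.68)/(1.33 − j0.68)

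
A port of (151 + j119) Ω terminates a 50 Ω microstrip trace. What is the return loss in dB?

Γ = (101 + j119)/(201 + j119), |Γ| = 0.668
RL = −20·log₁₀|Γ| = −20·log₁₀(0.668)

RL ≈ 3.5 dB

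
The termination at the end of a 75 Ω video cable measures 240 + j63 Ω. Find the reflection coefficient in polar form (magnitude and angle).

Γ = (Z_L − Z_0)/(Z_L + Z_0) = (165 + j63)/(315 + j63)
|Γ| = 177/321 = 0.55

Γ ≈ 0.55 ∠ 9.59°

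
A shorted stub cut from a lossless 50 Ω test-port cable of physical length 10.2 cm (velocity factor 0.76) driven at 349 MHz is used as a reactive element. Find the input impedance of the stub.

Z_in ≈ +j74.7 Ω

λ = v/f = 0.76·c / 349 MHz = 0.653 m
βl = 2π·l/λ = 2π × 0.156 = 56.2°
tan(βl) = 1.49
For a shorted stub, Z_in = jZ_0·tan(βl)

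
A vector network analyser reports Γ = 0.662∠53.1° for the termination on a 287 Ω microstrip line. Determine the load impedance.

Z_L = Z_0·(1 + Γ)/(1 − Γ) = 287·(1.4 + j0.529)/(0.603 − j0.529)

Z_L ≈ 251 + j472 Ω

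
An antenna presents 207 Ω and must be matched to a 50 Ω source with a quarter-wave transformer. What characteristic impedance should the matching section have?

Z_qwt ≈ 102 Ω

Z_qwt = √(Z_0·R_L) = √(50 × 207) = √10350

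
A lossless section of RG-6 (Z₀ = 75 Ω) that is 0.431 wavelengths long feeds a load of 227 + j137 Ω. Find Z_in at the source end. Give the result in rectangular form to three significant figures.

Z_in ≈ 51.3 + j94.4 Ω

βl = 2π × 0.431 = 155°
tan(βl) = tan(155°) = -0.463
Z_in = Z_0·(Z_L + jZ_0·tanβl)/(Z_0 + jZ_L·tanβl)
     = 75·(227 + j102)/(138 − j105)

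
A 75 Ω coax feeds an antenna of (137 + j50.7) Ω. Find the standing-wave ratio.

Γ = (Z_L − Z_0)/(Z_L + Z_0) = (62 + j50.7)/(212 + j50.7)
|Γ| = 80.1/218 = 0.367
VSWR = (1 + |Γ|)/(1 − |Γ|) = 1.37/0.633

VSWR ≈ 2.16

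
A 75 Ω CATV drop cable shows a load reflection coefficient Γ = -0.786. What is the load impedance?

Z_L ≈ 8.99 Ω

Z_L = Z_0·(1 + Γ)/(1 − Γ) = 75·(0.214)/(1.79)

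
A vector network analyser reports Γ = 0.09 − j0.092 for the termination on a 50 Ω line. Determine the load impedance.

Z_L = Z_0·(1 + Γ)/(1 − Γ) = 50·(1.09 − j0.092)/(0.91 + j0.092)

Z_L ≈ 58.8 − j11 Ω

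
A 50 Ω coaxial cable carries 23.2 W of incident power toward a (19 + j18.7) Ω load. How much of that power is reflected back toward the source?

|Γ| = |(-31 + j18.7)/(69 + j18.7)| = 0.506
|Γ|² = 0.256
P_refl = |Γ|²·P_inc = 5.95 W, P_del = (1 − |Γ|²)·P_inc = 17.3 W

P_reflected ≈ 5.95 W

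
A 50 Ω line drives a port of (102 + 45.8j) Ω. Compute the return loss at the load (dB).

RL ≈ 7.2 dB

Γ = (52 + j45.8)/(152 + j45.8), |Γ| = 0.436
RL = −20·log₁₀|Γ| = −20·log₁₀(0.436)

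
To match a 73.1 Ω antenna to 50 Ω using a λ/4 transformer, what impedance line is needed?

Z_qwt = √(Z_0·R_L) = √(50 × 73.1) = √3655

Z_qwt ≈ 60.5 Ω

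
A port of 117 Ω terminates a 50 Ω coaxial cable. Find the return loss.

Γ = (117 − 50)/(117 + 50) = 0.401
RL = −20·log₁₀|Γ| = −20·log₁₀(0.401)

RL ≈ 7.93 dB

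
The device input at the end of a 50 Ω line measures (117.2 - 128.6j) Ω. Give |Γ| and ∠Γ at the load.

Γ ≈ 0.688 ∠ -24.8°

Γ = (Z_L − Z_0)/(Z_L + Z_0) = (67.2 − j128.6)/(167.2 − j128.6)
|Γ| = 145/211 = 0.688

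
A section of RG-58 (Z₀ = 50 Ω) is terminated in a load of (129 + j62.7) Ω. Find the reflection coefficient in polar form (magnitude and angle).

Γ = (Z_L − Z_0)/(Z_L + Z_0) = (79 + j62.7)/(179 + j62.7)
|Γ| = 101/190 = 0.532

Γ ≈ 0.532 ∠ 19.1°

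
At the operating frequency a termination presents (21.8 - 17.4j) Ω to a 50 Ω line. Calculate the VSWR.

Γ = (Z_L − Z_0)/(Z_L + Z_0) = (-28.2 − j17.4)/(71.8 − j17.4)
|Γ| = 33.1/73.9 = 0.449
VSWR = (1 + |Γ|)/(1 − |Γ|) = 1.45/0.551

VSWR ≈ 2.63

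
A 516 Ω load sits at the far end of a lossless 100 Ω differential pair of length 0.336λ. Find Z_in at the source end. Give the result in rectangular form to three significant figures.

βl = 2π × 0.336 = 121°
tan(βl) = tan(121°) = -1.67
Z_in = Z_0·(Z_L + jZ_0·tanβl)/(Z_0 + jZ_L·tanβl)
     = 100·(516 − j167)/(100 − j860)

Z_in ≈ 26 + j57 Ω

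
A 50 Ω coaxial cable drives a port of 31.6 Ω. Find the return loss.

RL ≈ 12.9 dB

Γ = (31.6 − 50)/(31.6 + 50) = -0.225
RL = −20·log₁₀|Γ| = −20·log₁₀(0.225)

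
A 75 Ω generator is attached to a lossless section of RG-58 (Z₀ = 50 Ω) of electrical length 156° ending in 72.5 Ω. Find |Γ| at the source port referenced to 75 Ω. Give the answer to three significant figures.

|Γ| ≈ 0.161

tan(βl) = -0.445
Z_in = Z_0·(Z_L + jZ_0·tanβl)/(Z_0 + jZ_L·tanβl) = 61.3 + j17.3 Ω
Γ_s = (Z_in − Z_s)/(Z_in + Z_s) = (-13.7 + j17.3)/(136 + j17.3), |Γ_s| = 0.161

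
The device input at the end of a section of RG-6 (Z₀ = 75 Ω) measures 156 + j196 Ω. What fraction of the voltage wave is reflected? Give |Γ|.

|Γ| ≈ 0.7

Γ = (Z_L − Z_0)/(Z_L + Z_0) = (81 + j196)/(231 + j196)
|Γ| = 212/303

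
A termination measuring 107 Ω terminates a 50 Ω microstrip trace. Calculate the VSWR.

VSWR ≈ 2.14

Γ = (107 − 50)/(107 + 50) = 0.363
VSWR = (1 + 0.363)/(1 − 0.363)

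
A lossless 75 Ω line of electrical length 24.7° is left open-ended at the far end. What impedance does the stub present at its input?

Z_in ≈ −j163 Ω

tan(βl) = 0.46
For an open-ended stub, Z_in = −jZ_0·cot(βl) = −jZ_0/tan(βl)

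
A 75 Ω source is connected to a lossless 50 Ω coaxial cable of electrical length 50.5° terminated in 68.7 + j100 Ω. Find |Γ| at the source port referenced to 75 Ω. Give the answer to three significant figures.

|Γ| ≈ 0.622

tan(βl) = 1.21
Z_in = Z_0·(Z_L + jZ_0·tanβl)/(Z_0 + jZ_L·tanβl) = 35.3 − j71.4 Ω
Γ_s = (Z_in − Z_s)/(Z_in + Z_s) = (-39.7 − j71.4)/(110 − j71.4), |Γ_s| = 0.622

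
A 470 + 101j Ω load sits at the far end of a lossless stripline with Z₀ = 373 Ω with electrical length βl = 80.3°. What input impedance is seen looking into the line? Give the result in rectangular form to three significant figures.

tan(βl) = tan(80.3°) = 5.85
Z_in = Z_0·(Z_L + jZ_0·tanβl)/(Z_0 + jZ_L·tanβl)
     = 373·(470 + j2280)/(-218 + j2750)

Z_in ≈ 303 − j87.7 Ω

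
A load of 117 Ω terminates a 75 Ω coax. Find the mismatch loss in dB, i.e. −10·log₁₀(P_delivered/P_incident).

mismatch loss ≈ 0.213 dB

Γ = (117 − 75)/(117 + 75) = 0.219
|Γ|² = 0.0479, so P_del/P_inc = 1 − |Γ|² = 0.952
ML = −10·log₁₀(1 − |Γ|²)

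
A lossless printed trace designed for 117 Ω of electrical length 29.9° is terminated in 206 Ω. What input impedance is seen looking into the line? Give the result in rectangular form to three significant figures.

tan(βl) = tan(29.9°) = 0.575
Z_in = Z_0·(Z_L + jZ_0·tanβl)/(Z_0 + jZ_L·tanβl)
     = 117·(206 + j67.3)/(117 + j118)

Z_in ≈ 135 − j69.8 Ω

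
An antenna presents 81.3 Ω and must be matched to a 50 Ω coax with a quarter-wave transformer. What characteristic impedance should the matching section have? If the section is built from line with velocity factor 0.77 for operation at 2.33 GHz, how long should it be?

Z_qwt ≈ 63.8 Ω; length ≈ 2.48 cm

Z_qwt = √(Z_0·R_L) = √(50 × 81.3) = √4065
λ = 0.77·c/f = 0.0991 m, so l = λ/4 = 0.0248 m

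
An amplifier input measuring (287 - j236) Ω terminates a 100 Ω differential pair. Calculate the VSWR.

VSWR ≈ 4.96

Γ = (Z_L − Z_0)/(Z_L + Z_0) = (187 − j236)/(387 − j236)
|Γ| = 301/453 = 0.664
VSWR = (1 + |Γ|)/(1 − |Γ|) = 1.66/0.336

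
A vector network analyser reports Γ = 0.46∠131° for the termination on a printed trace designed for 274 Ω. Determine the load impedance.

Z_L = Z_0·(1 + Γ)/(1 − Γ) = 274·(0.698 + j0.347)/(1.3 − j0.347)

Z_L ≈ 119 + j105 Ω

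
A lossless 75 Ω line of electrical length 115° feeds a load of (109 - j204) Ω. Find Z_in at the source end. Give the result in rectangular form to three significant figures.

Z_in ≈ 18.5 + j63.6 Ω

tan(βl) = tan(115°) = -2.14
Z_in = Z_0·(Z_L + jZ_0·tanβl)/(Z_0 + jZ_L·tanβl)
     = 75·(109 − j365)/(-362 − j234)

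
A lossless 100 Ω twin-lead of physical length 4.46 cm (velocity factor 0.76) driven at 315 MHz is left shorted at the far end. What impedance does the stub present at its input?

λ = v/f = 0.76·c / 315 MHz = 0.724 m
βl = 2π·l/λ = 2π × 0.0616 = 22.2°
tan(βl) = 0.408
For a shorted stub, Z_in = jZ_0·tan(βl)

Z_in ≈ +j40.8 Ω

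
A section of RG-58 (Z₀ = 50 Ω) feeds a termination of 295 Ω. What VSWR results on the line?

Γ = (295 − 50)/(295 + 50) = 0.71
VSWR = (1 + 0.71)/(1 − 0.71)

VSWR ≈ 5.9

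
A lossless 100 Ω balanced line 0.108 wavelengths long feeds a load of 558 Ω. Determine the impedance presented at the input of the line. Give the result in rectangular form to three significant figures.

βl = 2π × 0.108 = 38.9°
tan(βl) = tan(38.9°) = 0.806
Z_in = Z_0·(Z_L + jZ_0·tanβl)/(Z_0 + jZ_L·tanβl)
     = 100·(558 + j80.6)/(100 + j450)

Z_in ≈ 43.3 − j114 Ω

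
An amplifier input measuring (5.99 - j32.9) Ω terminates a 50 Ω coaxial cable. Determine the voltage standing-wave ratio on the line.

Γ = (Z_L − Z_0)/(Z_L + Z_0) = (-44.01 − j32.9)/(55.99 − j32.9)
|Γ| = 54.9/64.9 = 0.846
VSWR = (1 + |Γ|)/(1 − |Γ|) = 1.85/0.154

VSWR ≈ 12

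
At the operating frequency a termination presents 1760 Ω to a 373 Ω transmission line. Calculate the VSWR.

VSWR ≈ 4.72

For a purely resistive load, VSWR = R_L/Z_0 or Z_0/R_L (whichever > 1) = 1760/373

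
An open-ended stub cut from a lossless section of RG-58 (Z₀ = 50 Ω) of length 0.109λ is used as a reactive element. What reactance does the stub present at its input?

βl = 2π × 0.109 = 39.2°
tan(βl) = 0.817
For an open-ended stub, Z_in = −jZ_0·cot(βl) = −jZ_0/tan(βl)

X_in ≈ -61.2 Ω (capacitive)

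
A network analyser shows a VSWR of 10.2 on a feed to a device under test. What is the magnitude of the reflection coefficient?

|Γ| = (S − 1)/(S + 1) = (10.2 − 1)/(10.2 + 1) = 9.2/11.2

|Γ| ≈ 0.821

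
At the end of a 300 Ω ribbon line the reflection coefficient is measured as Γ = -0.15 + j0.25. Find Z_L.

Z_L ≈ 198 + j108 Ω

Z_L = Z_0·(1 + Γ)/(1 − Γ) = 300·(0.85 + j0.25)/(1.15 − j0.25)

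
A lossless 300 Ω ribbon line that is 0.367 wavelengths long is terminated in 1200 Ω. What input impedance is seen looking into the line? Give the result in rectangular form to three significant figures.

Z_in ≈ 130 + j242 Ω

βl = 2π × 0.367 = 132°
tan(βl) = tan(132°) = -1.11
Z_in = Z_0·(Z_L + jZ_0·tanβl)/(Z_0 + jZ_L·tanβl)
     = 300·(1200 − j332)/(300 − j1330)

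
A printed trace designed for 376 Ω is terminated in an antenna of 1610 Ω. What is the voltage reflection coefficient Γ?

Γ = 0.621

Γ = (Z_L − Z_0)/(Z_L + Z_0) = (1610 − 376)/(1610 + 376) = 1234/1986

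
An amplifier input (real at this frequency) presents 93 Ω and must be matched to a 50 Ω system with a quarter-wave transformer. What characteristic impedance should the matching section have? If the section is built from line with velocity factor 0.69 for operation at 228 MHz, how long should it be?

Z_qwt = √(Z_0·R_L) = √(50 × 93) = √4650
λ = 0.69·c/f = 0.908 m, so l = λ/4 = 0.227 m

Z_qwt ≈ 68.2 Ω; length ≈ 22.7 cm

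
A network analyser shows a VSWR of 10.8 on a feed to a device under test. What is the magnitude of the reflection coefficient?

|Γ| = (S − 1)/(S + 1) = (10.8 − 1)/(10.8 + 1) = 9.8/11.8

|Γ| ≈ 0.831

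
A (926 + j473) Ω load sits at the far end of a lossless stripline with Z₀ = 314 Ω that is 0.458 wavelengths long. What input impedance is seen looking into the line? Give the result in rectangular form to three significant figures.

Z_in ≈ 380 + j491 Ω

βl = 2π × 0.458 = 165°
tan(βl) = tan(165°) = -0.27
Z_in = Z_0·(Z_L + jZ_0·tanβl)/(Z_0 + jZ_L·tanβl)
     = 314·(926 + j388)/(442 − j250)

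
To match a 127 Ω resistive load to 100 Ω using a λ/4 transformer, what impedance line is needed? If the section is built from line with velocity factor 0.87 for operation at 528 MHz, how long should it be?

Z_qwt = √(Z_0·R_L) = √(100 × 127) = √12700
λ = 0.87·c/f = 0.494 m, so l = λ/4 = 0.124 m

Z_qwt ≈ 113 Ω; length ≈ 12.4 cm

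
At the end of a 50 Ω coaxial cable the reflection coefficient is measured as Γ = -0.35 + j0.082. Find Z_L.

Z_L ≈ 23.8 + j4.48 Ω

Z_L = Z_0·(1 + Γ)/(1 − Γ) = 50·(0.65 + j0.082)/(1.35 − j0.082)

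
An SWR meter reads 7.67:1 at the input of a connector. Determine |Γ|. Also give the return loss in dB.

|Γ| = (S − 1)/(S + 1) = (7.67 − 1)/(7.67 + 1) = 6.67/8.67
RL = −20·log₁₀|Γ| = −20·log₁₀(0.769)

|Γ| ≈ 0.769; return loss ≈ 2.28 dB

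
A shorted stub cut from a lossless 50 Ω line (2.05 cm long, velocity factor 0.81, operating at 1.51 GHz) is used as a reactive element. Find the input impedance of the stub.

Z_in ≈ +j51.5 Ω

λ = v/f = 0.81·c / 1.51 GHz = 0.161 m
βl = 2π·l/λ = 2π × 0.127 = 45.9°
tan(βl) = 1.03
For a shorted stub, Z_in = jZ_0·tan(βl)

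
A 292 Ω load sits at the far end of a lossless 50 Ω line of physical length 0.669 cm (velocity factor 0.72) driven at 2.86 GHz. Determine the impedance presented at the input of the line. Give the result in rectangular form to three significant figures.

Z_in ≈ 28.5 − j72.5 Ω

λ = v/f = 0.72·c / 2.86 GHz = 0.0755 m
βl = 2π·l/λ = 2π × 0.0886 = 31.9°
tan(βl) = tan(31.9°) = 0.622
Z_in = Z_0·(Z_L + jZ_0·tanβl)/(Z_0 + jZ_L·tanβl)
     = 50·(292 + j31.1)/(50 + j182)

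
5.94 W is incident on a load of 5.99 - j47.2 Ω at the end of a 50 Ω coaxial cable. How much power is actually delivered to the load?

P_delivered ≈ 1.33 W

|Γ| = |(-44.01 − j47.2)/(55.99 − j47.2)| = 0.881
|Γ|² = 0.777
P_refl = |Γ|²·P_inc = 4.61 W, P_del = (1 − |Γ|²)·P_inc = 1.33 W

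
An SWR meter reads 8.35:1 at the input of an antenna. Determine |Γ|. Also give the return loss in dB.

|Γ| ≈ 0.786; return loss ≈ 2.09 dB

|Γ| = (S − 1)/(S + 1) = (8.35 − 1)/(8.35 + 1) = 7.35/9.35
RL = −20·log₁₀|Γ| = −20·log₁₀(0.786)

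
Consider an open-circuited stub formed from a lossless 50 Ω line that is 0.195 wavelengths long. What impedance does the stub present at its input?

βl = 2π × 0.195 = 70.2°
tan(βl) = 2.78
For an open-circuited stub, Z_in = −jZ_0·cot(βl) = −jZ_0/tan(βl)

Z_in ≈ −j18 Ω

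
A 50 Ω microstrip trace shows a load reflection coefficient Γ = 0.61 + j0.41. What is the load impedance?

Z_L = Z_0·(1 + Γ)/(1 − Γ) = 50·(1.61 + j0.41)/(0.39 − j0.41)

Z_L ≈ 71.8 + j128 Ω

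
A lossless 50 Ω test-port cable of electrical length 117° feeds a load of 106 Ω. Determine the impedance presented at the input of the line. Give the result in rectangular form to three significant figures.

Z_in ≈ 28.1 + j18.7 Ω

tan(βl) = tan(117°) = -1.96
Z_in = Z_0·(Z_L + jZ_0·tanβl)/(Z_0 + jZ_L·tanβl)
     = 50·(106 − j98.1)/(50 − j208)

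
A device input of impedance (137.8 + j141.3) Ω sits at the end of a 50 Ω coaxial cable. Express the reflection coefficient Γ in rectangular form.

Γ ≈ 0.66 + j0.256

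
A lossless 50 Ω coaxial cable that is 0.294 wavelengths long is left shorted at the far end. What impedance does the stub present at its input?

βl = 2π × 0.294 = 106°
tan(βl) = -3.52
For a shorted stub, Z_in = jZ_0·tan(βl)

Z_in ≈ −j176 Ω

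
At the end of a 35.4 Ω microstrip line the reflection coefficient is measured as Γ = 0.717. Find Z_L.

Z_L ≈ 215 Ω

Z_L = Z_0·(1 + Γ)/(1 − Γ) = 35.4·(1.72)/(0.283)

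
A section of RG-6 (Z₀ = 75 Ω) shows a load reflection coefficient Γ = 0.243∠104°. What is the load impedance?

Z_L = Z_0·(1 + Γ)/(1 − Γ) = 75·(0.941 + j0.236)/(1.06 − j0.236)

Z_L ≈ 60 + j30.1 Ω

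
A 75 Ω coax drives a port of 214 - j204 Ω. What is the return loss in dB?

Γ = (139 − j204)/(289 − j204), |Γ| = 0.698
RL = −20·log₁₀|Γ| = −20·log₁₀(0.698)

RL ≈ 3.13 dB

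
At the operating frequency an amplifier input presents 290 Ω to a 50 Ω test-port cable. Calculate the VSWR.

VSWR ≈ 5.8

Γ = (290 − 50)/(290 + 50) = 0.706
VSWR = (1 + 0.706)/(1 − 0.706)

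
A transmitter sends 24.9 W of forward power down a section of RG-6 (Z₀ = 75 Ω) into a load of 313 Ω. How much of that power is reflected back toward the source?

Γ = (313 − 75)/(313 + 75) = 0.613
|Γ|² = 0.376
P_refl = |Γ|²·P_inc = 9.37 W, P_del = (1 − |Γ|²)·P_inc = 15.5 W

P_reflected ≈ 9.37 W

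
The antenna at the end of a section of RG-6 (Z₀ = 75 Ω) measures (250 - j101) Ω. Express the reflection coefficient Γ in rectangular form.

Γ ≈ 0.579 − j0.131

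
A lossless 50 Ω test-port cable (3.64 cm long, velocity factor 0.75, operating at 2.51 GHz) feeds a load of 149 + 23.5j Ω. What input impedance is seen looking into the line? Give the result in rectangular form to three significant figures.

Z_in ≈ 37.8 + j49.8 Ω

λ = v/f = 0.75·c / 2.51 GHz = 0.0896 m
βl = 2π·l/λ = 2π × 0.406 = 146°
tan(βl) = tan(146°) = -0.67
Z_in = Z_0·(Z_L + jZ_0·tanβl)/(Z_0 + jZ_L·tanβl)
     = 50·(149 − j9.99)/(65.7 − j99.8)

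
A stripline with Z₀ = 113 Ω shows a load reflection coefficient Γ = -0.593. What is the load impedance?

Z_L = Z_0·(1 + Γ)/(1 − Γ) = 113·(0.407)/(1.59)

Z_L ≈ 28.9 Ω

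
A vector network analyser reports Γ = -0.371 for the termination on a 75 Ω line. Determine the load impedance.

Z_L = Z_0·(1 + Γ)/(1 − Γ) = 75·(0.629)/(1.37)

Z_L ≈ 34.4 Ω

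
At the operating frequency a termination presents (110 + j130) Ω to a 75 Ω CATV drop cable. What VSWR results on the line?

VSWR ≈ 3.94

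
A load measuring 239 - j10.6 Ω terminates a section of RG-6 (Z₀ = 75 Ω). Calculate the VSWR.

VSWR ≈ 3.19

Γ = (Z_L − Z_0)/(Z_L + Z_0) = (164 − j10.6)/(314 − j10.6)
|Γ| = 164/314 = 0.523
VSWR = (1 + |Γ|)/(1 − |Γ|) = 1.52/0.477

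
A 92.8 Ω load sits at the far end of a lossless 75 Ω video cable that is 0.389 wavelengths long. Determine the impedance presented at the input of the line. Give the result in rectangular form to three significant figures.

βl = 2π × 0.389 = 140°
tan(βl) = tan(140°) = -0.838
Z_in = Z_0·(Z_L + jZ_0·tanβl)/(Z_0 + jZ_L·tanβl)
     = 75·(92.8 − j62.8)/(75 − j77.8)

Z_in ≈ 76.1 + j16.1 Ω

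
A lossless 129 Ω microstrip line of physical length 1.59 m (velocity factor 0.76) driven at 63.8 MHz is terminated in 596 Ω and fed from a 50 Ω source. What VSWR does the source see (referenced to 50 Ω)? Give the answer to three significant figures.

VSWR ≈ 10.8

λ = v/f = 0.76·c / 63.8 MHz = 3.57 m
βl = 2π·l/λ = 2π × 0.445 = 160°
tan(βl) = -0.361
Z_in = Z_0·(Z_L + jZ_0·tanβl)/(Z_0 + jZ_L·tanβl) = 178 + j251 Ω
Γ_s = (Z_in − Z_s)/(Z_in + Z_s) = (128 + j251)/(228 + j251), |Γ_s| = 0.831
VSWR = (1 + |Γ_s|)/(1 − |Γ_s|)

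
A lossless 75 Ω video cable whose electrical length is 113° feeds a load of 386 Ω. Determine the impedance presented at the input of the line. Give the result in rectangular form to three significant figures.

Z_in ≈ 17.1 + j30.4 Ω

tan(βl) = tan(113°) = -2.36
Z_in = Z_0·(Z_L + jZ_0·tanβl)/(Z_0 + jZ_L·tanβl)
     = 75·(386 − j177)/(75 − j909)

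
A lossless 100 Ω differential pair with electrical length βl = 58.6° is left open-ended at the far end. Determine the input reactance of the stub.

tan(βl) = 1.64
For an open-ended stub, Z_in = −jZ_0·cot(βl) = −jZ_0/tan(βl)

X_in ≈ -61 Ω (capacitive)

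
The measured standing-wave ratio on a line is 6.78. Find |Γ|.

|Γ| ≈ 0.743

|Γ| = (S − 1)/(S + 1) = (6.78 − 1)/(6.78 + 1) = 5.78/7.78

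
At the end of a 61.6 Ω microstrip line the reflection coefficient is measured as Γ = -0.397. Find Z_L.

Z_L ≈ 26.6 Ω

Z_L = Z_0·(1 + Γ)/(1 − Γ) = 61.6·(0.603)/(1.4)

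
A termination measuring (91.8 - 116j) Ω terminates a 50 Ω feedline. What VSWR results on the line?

VSWR ≈ 5.12

Γ = (Z_L − Z_0)/(Z_L + Z_0) = (41.8 − j116)/(141.8 − j116)
|Γ| = 123/183 = 0.673
VSWR = (1 + |Γ|)/(1 − |Γ|) = 1.67/0.327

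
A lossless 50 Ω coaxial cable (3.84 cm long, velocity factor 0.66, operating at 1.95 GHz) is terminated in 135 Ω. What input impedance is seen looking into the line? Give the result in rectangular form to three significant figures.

Z_in ≈ 33.6 + j39.1 Ω

λ = v/f = 0.66·c / 1.95 GHz = 0.102 m
βl = 2π·l/λ = 2π × 0.378 = 136°
tan(βl) = tan(136°) = -0.961
Z_in = Z_0·(Z_L + jZ_0·tanβl)/(Z_0 + jZ_L·tanβl)
     = 50·(135 − j48)/(50 − j130)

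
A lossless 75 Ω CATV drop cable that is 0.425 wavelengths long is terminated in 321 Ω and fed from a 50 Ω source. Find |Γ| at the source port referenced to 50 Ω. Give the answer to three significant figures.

βl = 2π × 0.425 = 153°
tan(βl) = -0.51
Z_in = Z_0·(Z_L + jZ_0·tanβl)/(Z_0 + jZ_L·tanβl) = 70.2 + j115 Ω
Γ_s = (Z_in − Z_s)/(Z_in + Z_s) = (20.2 + j115)/(120 + j115), |Γ_s| = 0.702

|Γ| ≈ 0.702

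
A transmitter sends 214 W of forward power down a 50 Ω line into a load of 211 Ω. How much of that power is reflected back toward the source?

P_reflected ≈ 81.4 W

Γ = (211 − 50)/(211 + 50) = 0.617
|Γ|² = 0.381
P_refl = |Γ|²·P_inc = 81.4 W, P_del = (1 − |Γ|²)·P_inc = 133 W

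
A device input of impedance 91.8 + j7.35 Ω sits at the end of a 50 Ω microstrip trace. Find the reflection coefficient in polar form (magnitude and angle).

Γ = (Z_L − Z_0)/(Z_L + Z_0) = (41.8 + j7.35)/(141.8 + j7.35)
|Γ| = 42.4/142 = 0.299

Γ ≈ 0.299 ∠ 7.01°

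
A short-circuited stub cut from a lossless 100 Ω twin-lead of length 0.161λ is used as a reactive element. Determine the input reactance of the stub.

X_in ≈ 160 Ω (inductive)

βl = 2π × 0.161 = 58°
tan(βl) = 1.6
For a short-circuited stub, Z_in = jZ_0·tan(βl)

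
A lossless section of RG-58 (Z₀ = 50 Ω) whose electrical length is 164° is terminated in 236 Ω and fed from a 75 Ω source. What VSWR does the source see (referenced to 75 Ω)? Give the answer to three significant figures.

tan(βl) = -0.287
Z_in = Z_0·(Z_L + jZ_0·tanβl)/(Z_0 + jZ_L·tanβl) = 90.2 + j108 Ω
Γ_s = (Z_in − Z_s)/(Z_in + Z_s) = (15.2 + j108)/(165 + j108), |Γ_s| = 0.552
VSWR = (1 + |Γ_s|)/(1 − |Γ_s|)

VSWR ≈ 3.46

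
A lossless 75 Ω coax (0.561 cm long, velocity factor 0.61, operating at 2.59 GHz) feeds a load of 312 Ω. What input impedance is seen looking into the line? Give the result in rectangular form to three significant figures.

λ = v/f = 0.61·c / 2.59 GHz = 0.0707 m
βl = 2π·l/λ = 2π × 0.0794 = 28.6°
tan(βl) = tan(28.6°) = 0.545
Z_in = Z_0·(Z_L + jZ_0·tanβl)/(Z_0 + jZ_L·tanβl)
     = 75·(312 + j40.9)/(75 + j170)

Z_in ≈ 65.9 − j109 Ω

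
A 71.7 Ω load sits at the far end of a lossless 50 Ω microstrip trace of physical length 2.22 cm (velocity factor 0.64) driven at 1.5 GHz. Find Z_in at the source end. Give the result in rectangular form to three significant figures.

λ = v/f = 0.64·c / 1.5 GHz = 0.128 m
βl = 2π·l/λ = 2π × 0.173 = 62.4°
tan(βl) = tan(62.4°) = 1.92
Z_in = Z_0·(Z_L + jZ_0·tanβl)/(Z_0 + jZ_L·tanβl)
     = 50·(71.7 + j95.8)/(50 + j137)

Z_in ≈ 39.2 − j11.8 Ω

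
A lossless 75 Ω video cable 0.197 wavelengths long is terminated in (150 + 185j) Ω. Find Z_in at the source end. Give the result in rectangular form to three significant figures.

Z_in ≈ 19.8 − j46.9 Ω

βl = 2π × 0.197 = 70.9°
tan(βl) = tan(70.9°) = 2.89
Z_in = Z_0·(Z_L + jZ_0·tanβl)/(Z_0 + jZ_L·tanβl)
     = 75·(150 + j402)/(-460 + j434)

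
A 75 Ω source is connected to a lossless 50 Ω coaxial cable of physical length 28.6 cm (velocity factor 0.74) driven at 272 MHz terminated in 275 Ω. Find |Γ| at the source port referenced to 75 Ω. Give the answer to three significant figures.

λ = v/f = 0.74·c / 272 MHz = 0.816 m
βl = 2π·l/λ = 2π × 0.35 = 126°
tan(βl) = -1.37
Z_in = Z_0·(Z_L + jZ_0·tanβl)/(Z_0 + jZ_L·tanβl) = 13.7 + j34.7 Ω
Γ_s = (Z_in − Z_s)/(Z_in + Z_s) = (-61.3 + j34.7)/(88.7 + j34.7), |Γ_s| = 0.74

|Γ| ≈ 0.74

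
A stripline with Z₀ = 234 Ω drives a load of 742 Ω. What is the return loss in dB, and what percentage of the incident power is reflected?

Γ = (742 − 234)/(742 + 234) = 0.52
RL = −20·log₁₀(0.52) = 5.67 dB
P_refl/P_inc = |Γ|² = 0.271

RL ≈ 5.67 dB; 27.1% of incident power reflected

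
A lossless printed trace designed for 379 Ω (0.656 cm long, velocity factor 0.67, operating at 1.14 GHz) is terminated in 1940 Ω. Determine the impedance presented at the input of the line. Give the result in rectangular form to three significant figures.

Z_in ≈ 825 − j915 Ω

λ = v/f = 0.67·c / 1.14 GHz = 0.176 m
βl = 2π·l/λ = 2π × 0.0372 = 13.4°
tan(βl) = tan(13.4°) = 0.238
Z_in = Z_0·(Z_L + jZ_0·tanβl)/(Z_0 + jZ_L·tanβl)
     = 379·(1940 + j90.2)/(379 + j462)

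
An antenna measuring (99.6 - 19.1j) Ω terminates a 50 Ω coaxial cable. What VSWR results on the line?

VSWR ≈ 2.09

Γ = (Z_L − Z_0)/(Z_L + Z_0) = (49.6 − j19.1)/(149.6 − j19.1)
|Γ| = 53.2/151 = 0.352
VSWR = (1 + |Γ|)/(1 − |Γ|) = 1.35/0.648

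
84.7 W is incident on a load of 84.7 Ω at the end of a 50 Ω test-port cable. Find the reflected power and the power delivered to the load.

P_reflected ≈ 5.62 W; P_delivered ≈ 79.1 W

Γ = (84.7 − 50)/(84.7 + 50) = 0.258
|Γ|² = 0.0664
P_refl = |Γ|²·P_inc = 5.62 W, P_del = (1 − |Γ|²)·P_inc = 79.1 W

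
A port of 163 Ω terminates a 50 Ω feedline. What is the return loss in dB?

RL ≈ 5.51 dB

Γ = (163 − 50)/(163 + 50) = 0.531
RL = −20·log₁₀|Γ| = −20·log₁₀(0.531)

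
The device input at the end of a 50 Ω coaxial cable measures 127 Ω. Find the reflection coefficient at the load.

Γ = 0.435

Γ = (Z_L − Z_0)/(Z_L + Z_0) = (127 − 50)/(127 + 50) = 77/177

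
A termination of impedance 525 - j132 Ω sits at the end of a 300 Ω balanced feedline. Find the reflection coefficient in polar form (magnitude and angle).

Γ ≈ 0.312 ∠ -21.3°

Γ = (Z_L − Z_0)/(Z_L + Z_0) = (225 − j132)/(825 − j132)
|Γ| = 261/835 = 0.312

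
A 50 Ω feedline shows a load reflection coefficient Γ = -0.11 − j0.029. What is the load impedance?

Z_L = Z_0·(1 + Γ)/(1 − Γ) = 50·(0.89 − j0.029)/(1.11 + j0.029)

Z_L ≈ 40 − j2.35 Ω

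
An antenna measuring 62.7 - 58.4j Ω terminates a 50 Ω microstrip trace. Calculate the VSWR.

VSWR ≈ 2.78

Γ = (Z_L − Z_0)/(Z_L + Z_0) = (12.7 − j58.4)/(112.7 − j58.4)
|Γ| = 59.8/127 = 0.471
VSWR = (1 + |Γ|)/(1 − |Γ|) = 1.47/0.529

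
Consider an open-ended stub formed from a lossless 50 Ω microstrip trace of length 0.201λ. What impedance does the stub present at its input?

βl = 2π × 0.201 = 72.4°
tan(βl) = 3.14
For an open-ended stub, Z_in = −jZ_0·cot(βl) = −jZ_0/tan(βl)

Z_in ≈ −j15.9 Ω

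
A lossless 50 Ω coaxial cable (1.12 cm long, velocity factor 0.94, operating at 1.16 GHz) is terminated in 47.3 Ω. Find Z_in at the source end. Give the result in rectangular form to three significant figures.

λ = v/f = 0.94·c / 1.16 GHz = 0.243 m
βl = 2π·l/λ = 2π × 0.0461 = 16.6°
tan(βl) = tan(16.6°) = 0.298
Z_in = Z_0·(Z_L + jZ_0·tanβl)/(Z_0 + jZ_L·tanβl)
     = 50·(47.3 + j14.9)/(50 + j14.1)

Z_in ≈ 47.7 + j1.45 Ω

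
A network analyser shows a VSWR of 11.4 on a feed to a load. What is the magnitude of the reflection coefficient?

|Γ| = (S − 1)/(S + 1) = (11.4 − 1)/(11.4 + 1) = 10.4/12.4

|Γ| ≈ 0.839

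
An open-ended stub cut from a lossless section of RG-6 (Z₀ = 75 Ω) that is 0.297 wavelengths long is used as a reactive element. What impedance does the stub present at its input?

βl = 2π × 0.297 = 107°
tan(βl) = -3.29
For an open-ended stub, Z_in = −jZ_0·cot(βl) = −jZ_0/tan(βl)

Z_in ≈ +j22.8 Ω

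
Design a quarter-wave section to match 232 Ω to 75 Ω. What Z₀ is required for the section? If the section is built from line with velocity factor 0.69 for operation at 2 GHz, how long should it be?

Z_qwt ≈ 132 Ω; length ≈ 2.59 cm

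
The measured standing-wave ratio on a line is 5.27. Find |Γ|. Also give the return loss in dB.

|Γ| ≈ 0.681; return loss ≈ 3.34 dB

|Γ| = (S − 1)/(S + 1) = (5.27 − 1)/(5.27 + 1) = 4.27/6.27
RL = −20·log₁₀|Γ| = −20·log₁₀(0.681)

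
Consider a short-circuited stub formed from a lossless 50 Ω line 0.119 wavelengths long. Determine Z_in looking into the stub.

Z_in ≈ +j46.4 Ω

βl = 2π × 0.119 = 42.8°
tan(βl) = 0.927
For a short-circuited stub, Z_in = jZ_0·tan(βl)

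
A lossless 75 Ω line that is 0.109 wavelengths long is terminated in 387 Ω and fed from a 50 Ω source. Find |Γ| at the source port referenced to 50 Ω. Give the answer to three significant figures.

|Γ| ≈ 0.716

βl = 2π × 0.109 = 39.2°
tan(βl) = 0.817
Z_in = Z_0·(Z_L + jZ_0·tanβl)/(Z_0 + jZ_L·tanβl) = 34.4 − j83.7 Ω
Γ_s = (Z_in − Z_s)/(Z_in + Z_s) = (-15.6 − j83.7)/(84.4 − j83.7), |Γ_s| = 0.716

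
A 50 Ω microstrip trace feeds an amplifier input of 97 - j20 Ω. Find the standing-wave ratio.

VSWR ≈ 2.05

Γ = (Z_L − Z_0)/(Z_L + Z_0) = (47 − j20)/(147 − j20)
|Γ| = 51.1/148 = 0.344
VSWR = (1 + |Γ|)/(1 − |Γ|) = 1.34/0.656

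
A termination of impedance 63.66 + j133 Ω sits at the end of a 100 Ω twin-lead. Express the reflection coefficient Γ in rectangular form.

Γ ≈ 0.264 + j0.598

Γ = (Z_L − Z_0)/(Z_L + Z_0) = (-36.34 + j133)/(163.7 + j133)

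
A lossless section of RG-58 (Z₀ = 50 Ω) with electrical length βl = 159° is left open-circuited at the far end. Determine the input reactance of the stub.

tan(βl) = -0.384
For an open-circuited stub, Z_in = −jZ_0·cot(βl) = −jZ_0/tan(βl)

X_in ≈ 130 Ω (inductive)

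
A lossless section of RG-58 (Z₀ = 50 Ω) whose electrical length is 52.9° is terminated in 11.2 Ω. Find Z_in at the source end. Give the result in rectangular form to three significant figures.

tan(βl) = tan(52.9°) = 1.32
Z_in = Z_0·(Z_L + jZ_0·tanβl)/(Z_0 + jZ_L·tanβl)
     = 50·(11.2 + j66.1)/(50 + j14.8)

Z_in ≈ 28.3 + j57.7 Ω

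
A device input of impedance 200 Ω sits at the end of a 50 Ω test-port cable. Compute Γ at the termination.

Γ = 0.6

Γ = (Z_L − Z_0)/(Z_L + Z_0) = (200 − 50)/(200 + 50) = 150/250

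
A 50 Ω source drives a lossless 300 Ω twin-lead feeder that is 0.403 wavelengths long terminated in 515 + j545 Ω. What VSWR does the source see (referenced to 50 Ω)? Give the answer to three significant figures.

VSWR ≈ 10.2

βl = 2π × 0.403 = 145°
tan(βl) = -0.698
Z_in = Z_0·(Z_L + jZ_0·tanβl)/(Z_0 + jZ_L·tanβl) = 116 + j209 Ω
Γ_s = (Z_in − Z_s)/(Z_in + Z_s) = (66.4 + j209)/(166 + j209), |Γ_s| = 0.821
VSWR = (1 + |Γ_s|)/(1 − |Γ_s|)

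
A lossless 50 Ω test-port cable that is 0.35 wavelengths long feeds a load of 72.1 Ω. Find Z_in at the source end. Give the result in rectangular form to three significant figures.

Z_in ≈ 42.3 + j15 Ω

βl = 2π × 0.35 = 126°
tan(βl) = tan(126°) = -1.38
Z_in = Z_0·(Z_L + jZ_0·tanβl)/(Z_0 + jZ_L·tanβl)
     = 50·(72.1 − j68.8)/(50 − j99.2)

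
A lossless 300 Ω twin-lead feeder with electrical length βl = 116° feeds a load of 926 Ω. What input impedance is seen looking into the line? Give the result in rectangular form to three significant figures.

Z_in ≈ 117 + j128 Ω

tan(βl) = tan(116°) = -2.05
Z_in = Z_0·(Z_L + jZ_0·tanβl)/(Z_0 + jZ_L·tanβl)
     = 300·(926 − j615)/(300 − j1900)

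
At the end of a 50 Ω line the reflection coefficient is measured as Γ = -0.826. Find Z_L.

Z_L = Z_0·(1 + Γ)/(1 − Γ) = 50·(0.174)/(1.83)

Z_L ≈ 4.76 Ω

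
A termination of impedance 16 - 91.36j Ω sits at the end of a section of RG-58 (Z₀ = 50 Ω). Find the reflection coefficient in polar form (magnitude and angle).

Γ ≈ 0.865 ∠ -56.3°

Γ = (Z_L − Z_0)/(Z_L + Z_0) = (-34 − j91.36)/(66 − j91.36)
|Γ| = 97.5/113 = 0.865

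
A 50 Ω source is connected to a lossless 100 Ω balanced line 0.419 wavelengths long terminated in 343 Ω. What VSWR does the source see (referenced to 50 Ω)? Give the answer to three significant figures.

βl = 2π × 0.419 = 151°
tan(βl) = -0.558
Z_in = Z_0·(Z_L + jZ_0·tanβl)/(Z_0 + jZ_L·tanβl) = 96.5 + j129 Ω
Γ_s = (Z_in − Z_s)/(Z_in + Z_s) = (46.5 + j129)/(146 + j129), |Γ_s| = 0.702
VSWR = (1 + |Γ_s|)/(1 − |Γ_s|)

VSWR ≈ 5.71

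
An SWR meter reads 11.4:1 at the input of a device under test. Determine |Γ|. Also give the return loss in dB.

|Γ| = (S − 1)/(S + 1) = (11.4 − 1)/(11.4 + 1) = 10.4/12.4
RL = −20·log₁₀|Γ| = −20·log₁₀(0.839)

|Γ| ≈ 0.839; return loss ≈ 1.53 dB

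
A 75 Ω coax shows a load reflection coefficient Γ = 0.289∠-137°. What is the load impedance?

Z_L ≈ 45.6 − j19.6 Ω

Z_L = Z_0·(1 + Γ)/(1 − Γ) = 75·(0.789 − j0.197)/(1.21 + j0.197)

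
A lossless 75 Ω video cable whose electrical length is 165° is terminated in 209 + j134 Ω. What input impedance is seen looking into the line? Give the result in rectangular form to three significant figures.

Z_in ≈ 81.6 + j118 Ω

tan(βl) = tan(165°) = -0.268
Z_in = Z_0·(Z_L + jZ_0·tanβl)/(Z_0 + jZ_L·tanβl)
     = 75·(209 + j114)/(111 − j56)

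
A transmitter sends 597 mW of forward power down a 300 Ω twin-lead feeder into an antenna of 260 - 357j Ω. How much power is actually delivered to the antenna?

P_delivered ≈ 422 mW

|Γ| = |(-40 − j357)/(560 − j357)| = 0.541
|Γ|² = 0.293
P_refl = |Γ|²·P_inc = 175 mW, P_del = (1 − |Γ|²)·P_inc = 422 mW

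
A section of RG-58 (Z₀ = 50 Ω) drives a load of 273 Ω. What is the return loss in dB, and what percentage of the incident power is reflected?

Γ = (273 − 50)/(273 + 50) = 0.69
RL = −20·log₁₀(0.69) = 3.22 dB
P_refl/P_inc = |Γ|² = 0.477

RL ≈ 3.22 dB; 47.7% of incident power reflected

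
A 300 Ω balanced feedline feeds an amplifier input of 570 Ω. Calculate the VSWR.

VSWR ≈ 1.9

Γ = (570 − 300)/(570 + 300) = 0.31
VSWR = (1 + 0.31)/(1 − 0.31)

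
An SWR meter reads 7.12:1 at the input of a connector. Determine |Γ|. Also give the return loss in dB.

|Γ| ≈ 0.754; return loss ≈ 2.46 dB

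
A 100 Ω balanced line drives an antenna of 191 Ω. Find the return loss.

RL ≈ 10.1 dB

Γ = (191 − 100)/(191 + 100) = 0.313
RL = −20·log₁₀|Γ| = −20·log₁₀(0.313)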